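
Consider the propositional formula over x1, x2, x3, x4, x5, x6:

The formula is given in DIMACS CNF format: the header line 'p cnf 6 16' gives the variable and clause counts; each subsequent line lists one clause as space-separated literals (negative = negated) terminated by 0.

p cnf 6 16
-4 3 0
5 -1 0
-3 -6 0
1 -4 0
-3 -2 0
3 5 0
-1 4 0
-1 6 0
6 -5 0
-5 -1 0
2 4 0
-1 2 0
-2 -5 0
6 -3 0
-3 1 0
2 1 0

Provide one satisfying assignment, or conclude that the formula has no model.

UNSATISFIABLE

Suppose x4 = False.
From the singleton clause (¬x1), x1 = False.
From the singleton clause (x2), x2 = True.
From the singleton clause (¬x3), x3 = False.
From the singleton clause (x5), x5 = True.
That conflicts with the unit clause (¬x5).
That branch fails; take x4 = True instead.
From the singleton clause (x3), x3 = True.
From the singleton clause (¬x6), x6 = False.
That conflicts with the unit clause (x6).
Either choice for x4 ends in contradiction.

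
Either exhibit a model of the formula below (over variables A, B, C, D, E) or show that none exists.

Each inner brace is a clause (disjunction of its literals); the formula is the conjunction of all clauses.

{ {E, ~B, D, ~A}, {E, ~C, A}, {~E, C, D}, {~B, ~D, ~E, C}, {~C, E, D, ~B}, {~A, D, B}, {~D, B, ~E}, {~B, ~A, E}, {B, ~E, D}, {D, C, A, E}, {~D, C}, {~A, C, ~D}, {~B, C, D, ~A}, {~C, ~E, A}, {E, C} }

A=1, B=1, C=1, D=0, E=1

Branch on D: set D = 0.
Branch on E: set E = 1.
Unit clause (C) forces C = 1.
Unit clause (B) forces B = 1.
Unit clause (A) forces A = 1.
All clauses are satisfied.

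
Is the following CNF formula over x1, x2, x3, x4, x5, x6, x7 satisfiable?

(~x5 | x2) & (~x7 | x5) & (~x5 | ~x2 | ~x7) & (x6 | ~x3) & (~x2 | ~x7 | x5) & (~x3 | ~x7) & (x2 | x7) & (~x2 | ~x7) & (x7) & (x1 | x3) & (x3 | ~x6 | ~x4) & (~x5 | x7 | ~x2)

No, unsatisfiable

From the singleton clause (x7), x7 = 1.
From the singleton clause (x5), x5 = 1.
From the singleton clause (x2), x2 = 1.
But (~x2) is also a unit clause — contradiction.
No assignment satisfies every clause.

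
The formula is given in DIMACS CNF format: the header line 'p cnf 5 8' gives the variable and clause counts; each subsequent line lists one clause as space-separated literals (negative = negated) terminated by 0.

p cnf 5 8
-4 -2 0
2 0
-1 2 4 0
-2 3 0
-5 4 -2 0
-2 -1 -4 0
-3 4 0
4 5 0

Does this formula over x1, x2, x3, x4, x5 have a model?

No

Unit clause (x2) forces x2 = True.
Unit clause (¬x4) forces x4 = False.
Unit clause (x3) forces x3 = True.
Now (¬x3) is unsatisfied and unit — conflict.
No assignment satisfies every clause.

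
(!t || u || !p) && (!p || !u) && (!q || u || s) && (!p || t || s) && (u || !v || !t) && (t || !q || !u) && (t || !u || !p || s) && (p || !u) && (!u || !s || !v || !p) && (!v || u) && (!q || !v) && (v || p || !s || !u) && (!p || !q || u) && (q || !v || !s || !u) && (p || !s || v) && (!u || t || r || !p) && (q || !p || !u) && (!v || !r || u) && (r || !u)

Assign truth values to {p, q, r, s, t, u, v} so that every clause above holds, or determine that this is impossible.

p ↦ false,  q ↦ false,  r ↦ false,  s ↦ false,  t ↦ false,  u ↦ false,  v ↦ false

Branch on p: set p = false.
(!u) alone gives u = false.
(!v) alone gives v = false.
(!s) alone gives s = false.
(!q) alone gives q = false.
Every clause is now satisfied; r, t are unconstrained.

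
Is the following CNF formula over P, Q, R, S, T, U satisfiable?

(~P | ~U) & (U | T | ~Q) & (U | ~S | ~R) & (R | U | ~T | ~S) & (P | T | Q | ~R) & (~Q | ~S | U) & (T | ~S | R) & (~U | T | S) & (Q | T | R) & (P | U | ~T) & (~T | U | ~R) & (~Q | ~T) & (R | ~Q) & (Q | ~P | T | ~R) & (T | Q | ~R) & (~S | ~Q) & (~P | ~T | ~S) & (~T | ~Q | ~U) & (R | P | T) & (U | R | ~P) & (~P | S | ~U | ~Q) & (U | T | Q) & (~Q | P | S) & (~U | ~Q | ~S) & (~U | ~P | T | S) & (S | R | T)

Yes

Try P = 0.
Try U = 1.
Try T = 1.
From the singleton clause (~Q), Q = 0.
All clauses hold; R, S can take either value.
A satisfying assignment: P: 0,  Q: 0,  R: 1,  S: 1,  T: 1,  U: 1.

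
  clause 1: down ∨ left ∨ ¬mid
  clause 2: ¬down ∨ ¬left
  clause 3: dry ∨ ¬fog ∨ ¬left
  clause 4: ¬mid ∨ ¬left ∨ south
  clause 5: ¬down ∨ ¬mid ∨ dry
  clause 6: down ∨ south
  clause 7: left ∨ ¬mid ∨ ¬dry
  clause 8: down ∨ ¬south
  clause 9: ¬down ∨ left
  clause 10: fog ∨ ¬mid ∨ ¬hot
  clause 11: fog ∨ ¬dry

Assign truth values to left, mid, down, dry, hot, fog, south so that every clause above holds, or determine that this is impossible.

UNSATISFIABLE

Case down = False:
(south) alone gives south = True.
But (¬south) is also a unit clause — contradiction.
So down must be the other value — set down = True.
(¬left) alone gives left = False.
But (left) is also a unit clause — contradiction.
Neither down = True nor down = False works.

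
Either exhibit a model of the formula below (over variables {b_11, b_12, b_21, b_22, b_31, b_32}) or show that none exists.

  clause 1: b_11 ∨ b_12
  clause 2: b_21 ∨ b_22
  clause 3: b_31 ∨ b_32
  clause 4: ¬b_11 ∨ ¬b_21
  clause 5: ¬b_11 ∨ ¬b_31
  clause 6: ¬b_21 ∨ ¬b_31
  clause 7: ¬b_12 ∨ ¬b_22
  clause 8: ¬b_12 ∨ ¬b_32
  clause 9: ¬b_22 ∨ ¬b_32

Suppose b_11 = True.
(¬b_21) alone gives b_21 = False.
(b_22) alone gives b_22 = True.
(¬b_31) alone gives b_31 = False.
(b_32) alone gives b_32 = True.
But (¬b_32) is also a unit clause — contradiction.
That branch fails; take b_11 = False instead.
(b_12) alone gives b_12 = True.
(¬b_22) alone gives b_22 = False.
(b_21) alone gives b_21 = True.
(¬b_31) alone gives b_31 = False.
(b_32) alone gives b_32 = True.
But (¬b_32) is also a unit clause — contradiction.
Both values of b_11 lead to a conflict.

UNSATISFIABLE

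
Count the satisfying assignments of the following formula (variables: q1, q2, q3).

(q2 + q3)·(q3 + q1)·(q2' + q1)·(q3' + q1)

There are 2^3 = 8 truth assignments over (q1, q2, q3).
Check each against the 4 clauses (columns in the order q1, q2, q3):
  F F F  ✗ fails (q2 + q3)
  F F T  ✗ fails (q3' + q1)
  F T F  ✗ fails (q3 + q1)
  F T T  ✗ fails (q2' + q1)
  T F F  ✗ fails (q2 + q3)
  T F T  ✓ satisfies all
  T T F  ✓ satisfies all
  T T T  ✓ satisfies all
3 of the 8 rows are models.

3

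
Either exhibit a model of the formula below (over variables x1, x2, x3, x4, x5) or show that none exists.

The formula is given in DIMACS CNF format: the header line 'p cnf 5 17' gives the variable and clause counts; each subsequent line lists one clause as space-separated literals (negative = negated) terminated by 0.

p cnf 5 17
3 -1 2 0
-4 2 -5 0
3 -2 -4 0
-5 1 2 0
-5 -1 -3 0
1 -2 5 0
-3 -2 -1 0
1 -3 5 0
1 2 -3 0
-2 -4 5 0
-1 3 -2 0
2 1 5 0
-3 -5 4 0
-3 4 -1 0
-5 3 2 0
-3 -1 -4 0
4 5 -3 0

x1 ↦ False; x2 ↦ True; x3 ↦ False; x4 ↦ False; x5 ↦ True

Branch on x3: set x3 = False.
Branch on x1: set x1 = False.
Branch on x2: set x2 = True.
The clause (¬x4) is unit, so x4 = False.
The clause (x5) is unit, so x5 = True.
All clauses are satisfied.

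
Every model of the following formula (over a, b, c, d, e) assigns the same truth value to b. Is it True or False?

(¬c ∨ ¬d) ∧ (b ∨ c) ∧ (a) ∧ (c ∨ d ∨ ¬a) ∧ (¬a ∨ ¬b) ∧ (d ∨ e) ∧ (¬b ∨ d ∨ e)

False

Suppose b = True.
From the singleton clause (a), a = True.
That conflicts with the unit clause (¬a).
So every satisfying assignment has b = False.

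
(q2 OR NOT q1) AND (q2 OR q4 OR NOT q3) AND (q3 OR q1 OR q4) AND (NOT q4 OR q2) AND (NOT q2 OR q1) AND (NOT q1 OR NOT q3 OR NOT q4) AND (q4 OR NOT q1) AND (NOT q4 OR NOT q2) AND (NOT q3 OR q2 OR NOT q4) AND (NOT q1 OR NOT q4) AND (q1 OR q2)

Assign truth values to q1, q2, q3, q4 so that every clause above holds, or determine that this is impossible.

Branch on q2: set q2 = true.
From the singleton clause (q1), q1 = true.
From the singleton clause (q4), q4 = true.
But (NOT q4) is also a unit clause — contradiction.
That branch fails; take q2 = false instead.
From the singleton clause (NOT q1), q1 = false.
But (q1) is also a unit clause — contradiction.
Either choice for q2 ends in contradiction.

UNSATISFIABLE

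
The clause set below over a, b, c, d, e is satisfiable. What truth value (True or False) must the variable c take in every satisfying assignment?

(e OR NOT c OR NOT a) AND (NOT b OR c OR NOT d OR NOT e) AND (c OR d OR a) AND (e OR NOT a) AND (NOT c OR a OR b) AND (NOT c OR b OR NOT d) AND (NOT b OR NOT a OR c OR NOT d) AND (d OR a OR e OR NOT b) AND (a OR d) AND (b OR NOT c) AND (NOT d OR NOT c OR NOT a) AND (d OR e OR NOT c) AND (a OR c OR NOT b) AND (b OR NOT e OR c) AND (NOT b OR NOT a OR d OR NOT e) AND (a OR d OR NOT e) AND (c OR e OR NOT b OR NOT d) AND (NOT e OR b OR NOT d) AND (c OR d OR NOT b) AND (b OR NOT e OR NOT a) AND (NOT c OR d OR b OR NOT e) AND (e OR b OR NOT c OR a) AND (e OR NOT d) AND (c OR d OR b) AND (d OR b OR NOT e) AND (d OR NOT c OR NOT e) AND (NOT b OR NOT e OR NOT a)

Suppose c = false.
Branch on d: set d = true.
Unit clause (e) forces e = true.
Unit clause (NOT b) forces b = false.
But (b) is also a unit clause — contradiction.
That branch fails; take d = false instead.
Unit clause (a) forces a = true.
Unit clause (e) forces e = true.
Unit clause (b) forces b = true.
But (NOT b) is also a unit clause — contradiction.
Both values of d lead to a conflict.
So every satisfying assignment has c = True.

True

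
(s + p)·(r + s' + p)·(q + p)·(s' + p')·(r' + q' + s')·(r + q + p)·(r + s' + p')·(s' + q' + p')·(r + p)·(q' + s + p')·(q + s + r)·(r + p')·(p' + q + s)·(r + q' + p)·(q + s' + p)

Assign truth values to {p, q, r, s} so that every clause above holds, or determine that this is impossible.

UNSATISFIABLE

Try s = 1.
From the singleton clause (p'), p = 0.
From the singleton clause (r), r = 1.
From the singleton clause (q), q = 1.
But (q') is also a unit clause — contradiction.
Backtrack on s: now try s = 0.
From the singleton clause (p), p = 1.
From the singleton clause (q'), q = 0.
But (q) is also a unit clause — contradiction.
Both values of s lead to a conflict.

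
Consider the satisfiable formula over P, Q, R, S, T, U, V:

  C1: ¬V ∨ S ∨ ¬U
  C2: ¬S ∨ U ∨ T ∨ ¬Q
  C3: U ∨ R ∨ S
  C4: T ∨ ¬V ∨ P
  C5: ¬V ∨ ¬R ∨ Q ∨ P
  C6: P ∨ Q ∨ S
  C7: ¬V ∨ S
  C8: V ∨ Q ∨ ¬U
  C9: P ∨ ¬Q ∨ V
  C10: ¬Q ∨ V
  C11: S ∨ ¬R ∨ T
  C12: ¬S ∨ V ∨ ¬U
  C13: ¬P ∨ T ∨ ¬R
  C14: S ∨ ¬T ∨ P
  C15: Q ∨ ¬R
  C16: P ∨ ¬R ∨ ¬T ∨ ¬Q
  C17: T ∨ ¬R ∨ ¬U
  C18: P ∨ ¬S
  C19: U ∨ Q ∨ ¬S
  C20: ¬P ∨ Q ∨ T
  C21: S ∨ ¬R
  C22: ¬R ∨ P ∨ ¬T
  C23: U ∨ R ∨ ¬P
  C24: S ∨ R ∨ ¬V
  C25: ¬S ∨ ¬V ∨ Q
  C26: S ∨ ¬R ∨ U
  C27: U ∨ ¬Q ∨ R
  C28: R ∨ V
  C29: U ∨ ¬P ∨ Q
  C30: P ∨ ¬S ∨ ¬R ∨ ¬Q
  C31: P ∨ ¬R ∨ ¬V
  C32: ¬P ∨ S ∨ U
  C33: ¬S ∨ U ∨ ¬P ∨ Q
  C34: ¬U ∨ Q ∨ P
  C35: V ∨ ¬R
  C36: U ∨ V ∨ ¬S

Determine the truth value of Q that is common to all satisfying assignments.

Suppose Q = False.
From the singleton clause (¬R), R = False.
From the singleton clause (V), V = True.
From the singleton clause (S), S = True.
But (¬S) is also a unit clause — contradiction.
So every satisfying assignment has Q = True.

True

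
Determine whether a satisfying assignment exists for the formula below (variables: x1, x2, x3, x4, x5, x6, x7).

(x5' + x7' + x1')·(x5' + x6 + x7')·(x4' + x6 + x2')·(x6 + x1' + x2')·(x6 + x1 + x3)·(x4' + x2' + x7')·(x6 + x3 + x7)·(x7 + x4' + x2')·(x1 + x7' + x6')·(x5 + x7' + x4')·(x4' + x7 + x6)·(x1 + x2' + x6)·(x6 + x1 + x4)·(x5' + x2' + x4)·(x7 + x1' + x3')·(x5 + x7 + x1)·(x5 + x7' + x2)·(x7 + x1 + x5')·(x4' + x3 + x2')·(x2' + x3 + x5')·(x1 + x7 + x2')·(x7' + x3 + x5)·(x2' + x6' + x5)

Suppose x5 = 1.
Suppose x7 = 0.
(x1) alone gives x1 = 1.
(x3') alone gives x3 = 0.
(x6) alone gives x6 = 1.
(x2') alone gives x2 = 0.
Every clause is now satisfied; x4 is unconstrained.
A satisfying assignment: x1: 1; x2: 0; x3: 0; x4: 1; x5: 1; x6: 1; x7: 0.

Yes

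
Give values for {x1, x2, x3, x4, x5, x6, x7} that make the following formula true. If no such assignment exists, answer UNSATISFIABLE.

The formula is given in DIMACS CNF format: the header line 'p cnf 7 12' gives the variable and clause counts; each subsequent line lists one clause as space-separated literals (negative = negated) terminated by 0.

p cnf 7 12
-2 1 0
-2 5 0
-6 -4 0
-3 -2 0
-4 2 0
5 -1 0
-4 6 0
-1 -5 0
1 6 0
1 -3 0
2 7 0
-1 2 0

x1: False; x2: False; x3: False; x4: False; x5: True; x6: True; x7: True

Suppose x2 = False.
From the singleton clause (¬x4), x4 = False.
From the singleton clause (x7), x7 = True.
From the singleton clause (¬x1), x1 = False.
From the singleton clause (x6), x6 = True.
From the singleton clause (¬x3), x3 = False.
All clauses hold; x5 can take either value.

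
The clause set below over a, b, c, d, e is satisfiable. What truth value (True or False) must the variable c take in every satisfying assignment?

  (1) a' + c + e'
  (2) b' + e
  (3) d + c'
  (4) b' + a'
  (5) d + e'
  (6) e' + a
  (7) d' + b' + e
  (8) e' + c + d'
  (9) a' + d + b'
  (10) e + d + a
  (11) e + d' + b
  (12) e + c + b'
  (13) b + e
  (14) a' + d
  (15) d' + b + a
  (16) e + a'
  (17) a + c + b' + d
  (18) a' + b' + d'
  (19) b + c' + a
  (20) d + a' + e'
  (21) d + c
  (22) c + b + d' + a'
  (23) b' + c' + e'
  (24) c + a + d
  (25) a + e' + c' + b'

True

Suppose c = 0.
Unit clause (d) forces d = 1.
Unit clause (e') forces e = 0.
Unit clause (b') forces b = 0.
Now (b) is unsatisfied and unit — conflict.
So every satisfying assignment has c = True.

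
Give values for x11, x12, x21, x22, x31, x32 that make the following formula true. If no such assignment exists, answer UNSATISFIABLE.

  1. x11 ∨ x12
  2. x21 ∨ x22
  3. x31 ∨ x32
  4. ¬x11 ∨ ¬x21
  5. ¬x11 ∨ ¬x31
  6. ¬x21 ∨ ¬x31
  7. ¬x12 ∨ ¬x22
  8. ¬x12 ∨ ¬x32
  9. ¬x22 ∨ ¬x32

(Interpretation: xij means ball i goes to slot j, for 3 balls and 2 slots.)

Case x11 = True:
The clause (¬x21) is unit, so x21 = False.
The clause (x22) is unit, so x22 = True.
The clause (¬x31) is unit, so x31 = False.
The clause (x32) is unit, so x32 = True.
That conflicts with the unit clause (¬x32).
Undo x11 and try x11 = False.
The clause (x12) is unit, so x12 = True.
The clause (¬x22) is unit, so x22 = False.
The clause (x21) is unit, so x21 = True.
The clause (¬x31) is unit, so x31 = False.
The clause (x32) is unit, so x32 = True.
That conflicts with the unit clause (¬x32).
Both values of x11 lead to a conflict.

UNSATISFIABLE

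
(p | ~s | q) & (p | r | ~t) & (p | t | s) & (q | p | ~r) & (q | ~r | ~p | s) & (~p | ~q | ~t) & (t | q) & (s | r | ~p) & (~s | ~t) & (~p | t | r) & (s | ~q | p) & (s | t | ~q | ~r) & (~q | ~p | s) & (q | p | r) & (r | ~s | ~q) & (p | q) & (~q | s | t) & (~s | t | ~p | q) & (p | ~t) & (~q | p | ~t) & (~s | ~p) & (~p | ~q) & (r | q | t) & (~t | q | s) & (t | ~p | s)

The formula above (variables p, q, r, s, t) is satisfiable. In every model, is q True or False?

True

Suppose q = 0.
Unit clause (t) forces t = 1.
Unit clause (~s) forces s = 0.
That conflicts with the unit clause (s).
So every satisfying assignment has q = True.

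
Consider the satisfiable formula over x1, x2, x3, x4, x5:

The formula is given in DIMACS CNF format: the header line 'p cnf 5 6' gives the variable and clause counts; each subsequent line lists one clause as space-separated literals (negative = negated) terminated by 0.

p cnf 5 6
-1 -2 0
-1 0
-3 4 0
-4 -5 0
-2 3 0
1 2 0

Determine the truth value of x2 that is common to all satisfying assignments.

Suppose x2 = False.
Unit clause (¬x1) forces x1 = False.
That conflicts with the unit clause (x1).
So every satisfying assignment has x2 = True.

True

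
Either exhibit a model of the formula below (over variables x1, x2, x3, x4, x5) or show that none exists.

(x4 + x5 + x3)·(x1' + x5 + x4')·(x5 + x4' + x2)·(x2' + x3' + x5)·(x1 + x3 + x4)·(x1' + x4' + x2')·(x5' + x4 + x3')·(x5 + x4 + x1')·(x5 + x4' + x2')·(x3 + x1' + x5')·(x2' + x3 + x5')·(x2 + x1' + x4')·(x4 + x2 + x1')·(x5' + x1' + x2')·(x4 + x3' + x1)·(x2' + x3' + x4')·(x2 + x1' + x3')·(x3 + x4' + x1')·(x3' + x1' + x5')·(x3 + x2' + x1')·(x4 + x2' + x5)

Try x4 = 1.
Try x1 = 0.
Try x5 = 1.
Try x2 = 0.
No clause remains; x3 is free.

x1: 0; x2: 0; x3: 0; x4: 1; x5: 1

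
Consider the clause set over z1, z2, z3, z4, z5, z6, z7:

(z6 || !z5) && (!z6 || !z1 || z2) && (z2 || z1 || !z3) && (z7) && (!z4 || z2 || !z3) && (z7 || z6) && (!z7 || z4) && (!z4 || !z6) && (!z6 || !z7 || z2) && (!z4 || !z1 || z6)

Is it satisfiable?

Yes, satisfiable

The clause (z7) is unit, so z7 = true.
The clause (z4) is unit, so z4 = true.
The clause (!z6) is unit, so z6 = false.
The clause (!z5) is unit, so z5 = false.
The clause (!z1) is unit, so z1 = false.
Case z2 = true:
No clause remains; z3 is free.
A satisfying assignment: z1: false,  z2: true,  z3: false,  z4: true,  z5: false,  z6: false,  z7: true.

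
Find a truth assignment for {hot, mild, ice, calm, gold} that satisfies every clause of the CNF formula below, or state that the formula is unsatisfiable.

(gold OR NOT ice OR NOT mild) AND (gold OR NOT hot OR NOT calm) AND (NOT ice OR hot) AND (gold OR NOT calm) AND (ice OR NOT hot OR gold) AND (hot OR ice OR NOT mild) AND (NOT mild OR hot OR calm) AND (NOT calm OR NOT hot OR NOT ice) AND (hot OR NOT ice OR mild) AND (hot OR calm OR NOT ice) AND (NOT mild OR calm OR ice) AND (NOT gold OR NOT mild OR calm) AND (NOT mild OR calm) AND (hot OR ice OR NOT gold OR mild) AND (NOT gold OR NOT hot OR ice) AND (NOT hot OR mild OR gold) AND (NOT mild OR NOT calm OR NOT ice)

Try ice = false.
Try gold = false.
From the singleton clause (NOT calm), calm = false.
From the singleton clause (NOT hot), hot = false.
From the singleton clause (NOT mild), mild = false.
This assignment satisfies each clause.

hot: false,  mild: false,  ice: false,  calm: false,  gold: false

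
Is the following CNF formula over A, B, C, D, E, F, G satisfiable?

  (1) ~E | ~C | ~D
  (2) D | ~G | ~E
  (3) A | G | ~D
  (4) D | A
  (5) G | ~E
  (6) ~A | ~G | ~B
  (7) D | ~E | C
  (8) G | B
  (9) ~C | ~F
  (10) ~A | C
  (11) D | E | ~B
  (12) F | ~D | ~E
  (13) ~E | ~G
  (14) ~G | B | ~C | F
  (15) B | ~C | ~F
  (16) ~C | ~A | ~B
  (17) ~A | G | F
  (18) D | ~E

Satisfiable

Case D = 1:
Case E = 0:
Case A = 0:
Unit clause (G) forces G = 1.
Case C = 1:
Unit clause (~F) forces F = 0.
Unit clause (B) forces B = 1.
This assignment satisfies each clause.
A satisfying assignment: A: 0, B: 1, C: 1, D: 1, E: 0, F: 0, G: 1.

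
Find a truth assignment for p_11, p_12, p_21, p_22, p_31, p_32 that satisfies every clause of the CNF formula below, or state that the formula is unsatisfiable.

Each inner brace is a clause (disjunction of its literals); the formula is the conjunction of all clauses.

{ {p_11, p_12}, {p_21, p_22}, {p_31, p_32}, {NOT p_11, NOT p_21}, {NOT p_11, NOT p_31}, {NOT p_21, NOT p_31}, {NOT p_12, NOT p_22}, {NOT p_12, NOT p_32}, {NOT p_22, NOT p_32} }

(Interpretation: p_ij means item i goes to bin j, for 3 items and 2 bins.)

UNSATISFIABLE

Suppose p_11 = true.
From the singleton clause (NOT p_21), p_21 = false.
From the singleton clause (p_22), p_22 = true.
From the singleton clause (NOT p_31), p_31 = false.
From the singleton clause (p_32), p_32 = true.
Now (NOT p_32) is unsatisfied and unit — conflict.
Undo p_11 and try p_11 = false.
From the singleton clause (p_12), p_12 = true.
From the singleton clause (NOT p_22), p_22 = false.
From the singleton clause (p_21), p_21 = true.
From the singleton clause (NOT p_31), p_31 = false.
From the singleton clause (p_32), p_32 = true.
Now (NOT p_32) is unsatisfied and unit — conflict.
Both values of p_11 lead to a conflict.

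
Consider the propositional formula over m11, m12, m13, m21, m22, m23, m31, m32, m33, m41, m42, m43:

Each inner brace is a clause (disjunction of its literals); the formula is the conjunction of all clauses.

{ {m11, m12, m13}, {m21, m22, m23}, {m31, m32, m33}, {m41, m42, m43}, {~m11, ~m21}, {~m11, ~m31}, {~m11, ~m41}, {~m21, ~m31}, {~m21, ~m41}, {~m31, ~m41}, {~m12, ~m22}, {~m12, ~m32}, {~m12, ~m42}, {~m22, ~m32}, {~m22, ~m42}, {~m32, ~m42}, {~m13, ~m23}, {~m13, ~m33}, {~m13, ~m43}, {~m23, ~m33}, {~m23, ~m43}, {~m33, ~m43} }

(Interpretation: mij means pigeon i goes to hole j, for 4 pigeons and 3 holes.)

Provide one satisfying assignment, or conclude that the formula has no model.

UNSATISFIABLE

Suppose m11 = 0.
Suppose m12 = 1.
From the singleton clause (~m22), m22 = 0.
From the singleton clause (~m32), m32 = 0.
From the singleton clause (~m42), m42 = 0.
Suppose m21 = 1.
From the singleton clause (~m31), m31 = 0.
From the singleton clause (m33), m33 = 1.
From the singleton clause (~m41), m41 = 0.
From the singleton clause (m43), m43 = 1.
Now (~m43) is unsatisfied and unit — conflict.
Undo m21 and try m21 = 0.
From the singleton clause (m23), m23 = 1.
From the singleton clause (~m13), m13 = 0.
From the singleton clause (~m33), m33 = 0.
From the singleton clause (m31), m31 = 1.
From the singleton clause (~m41), m41 = 0.
From the singleton clause (m43), m43 = 1.
Now (~m43) is unsatisfied and unit — conflict.
Neither m21 = 1 nor m21 = 0 works.
Undo m12 and try m12 = 0.
From the singleton clause (m13), m13 = 1.
From the singleton clause (~m23), m23 = 0.
From the singleton clause (~m33), m33 = 0.
From the singleton clause (~m43), m43 = 0.
Suppose m21 = 1.
From the singleton clause (~m31), m31 = 0.
From the singleton clause (m32), m32 = 1.
From the singleton clause (~m41), m41 = 0.
From the singleton clause (m42), m42 = 1.
Now (~m42) is unsatisfied and unit — conflict.
Undo m21 and try m21 = 0.
From the singleton clause (m22), m22 = 1.
From the singleton clause (~m32), m32 = 0.
From the singleton clause (m31), m31 = 1.
From the singleton clause (~m41), m41 = 0.
From the singleton clause (m42), m42 = 1.
Now (~m42) is unsatisfied and unit — conflict.
Neither m21 = 1 nor m21 = 0 works.
Neither m12 = 1 nor m12 = 0 works.
Undo m11 and try m11 = 1.
From the singleton clause (~m21), m21 = 0.
From the singleton clause (~m31), m31 = 0.
From the singleton clause (~m41), m41 = 0.
Suppose m22 = 1.
From the singleton clause (~m12), m12 = 0.
From the singleton clause (~m32), m32 = 0.
From the singleton clause (m33), m33 = 1.
From the singleton clause (~m42), m42 = 0.
From the singleton clause (m43), m43 = 1.
Now (~m43) is unsatisfied and unit — conflict.
Undo m22 and try m22 = 0.
From the singleton clause (m23), m23 = 1.
From the singleton clause (~m13), m13 = 0.
From the singleton clause (~m33), m33 = 0.
From the singleton clause (m32), m32 = 1.
From the singleton clause (~m12), m12 = 0.
From the singleton clause (~m42), m42 = 0.
From the singleton clause (m43), m43 = 1.
Now (~m43) is unsatisfied and unit — conflict.
Neither m22 = 1 nor m22 = 0 works.
Neither m11 = 1 nor m11 = 0 works.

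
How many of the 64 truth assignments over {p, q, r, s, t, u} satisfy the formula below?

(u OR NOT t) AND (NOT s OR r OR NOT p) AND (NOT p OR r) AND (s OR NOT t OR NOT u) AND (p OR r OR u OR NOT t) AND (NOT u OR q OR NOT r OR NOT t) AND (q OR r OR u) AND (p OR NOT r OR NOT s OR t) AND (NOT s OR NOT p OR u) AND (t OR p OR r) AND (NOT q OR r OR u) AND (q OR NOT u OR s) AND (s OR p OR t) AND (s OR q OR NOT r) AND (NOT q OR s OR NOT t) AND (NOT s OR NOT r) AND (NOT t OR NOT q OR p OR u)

There are 2^6 = 64 truth assignments over (p, q, r, s, t, u).
Split on p. With p = true, the clauses containing p are satisfied and NOT p drops from the rest; 2 of the 2^5 = 32 assignments to the other variables satisfy what remains.
With p = false, by the same count on the reduced clause set, 2 assignments work.
(One model: p=F, q=F, r=F, s=T, t=T, u=T.)
Total: 2 + 2 = 4.

4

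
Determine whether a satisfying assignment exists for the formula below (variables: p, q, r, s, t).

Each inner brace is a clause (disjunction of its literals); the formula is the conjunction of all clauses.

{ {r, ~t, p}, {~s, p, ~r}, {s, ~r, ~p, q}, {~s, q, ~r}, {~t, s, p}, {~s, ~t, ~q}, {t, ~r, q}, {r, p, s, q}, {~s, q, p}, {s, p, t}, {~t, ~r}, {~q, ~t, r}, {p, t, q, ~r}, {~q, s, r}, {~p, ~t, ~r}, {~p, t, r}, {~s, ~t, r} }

Suppose t = 0.
Suppose r = 0.
Unit clause (~p) forces p = 0.
Unit clause (s) forces s = 1.
Unit clause (q) forces q = 1.
Every clause now holds.
A satisfying assignment: p ↦ 0; q ↦ 1; r ↦ 0; s ↦ 1; t ↦ 0.

Satisfiable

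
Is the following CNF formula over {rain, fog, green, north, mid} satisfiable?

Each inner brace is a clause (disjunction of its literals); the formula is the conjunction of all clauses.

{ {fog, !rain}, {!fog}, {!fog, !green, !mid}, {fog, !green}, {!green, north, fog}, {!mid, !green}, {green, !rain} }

Yes, satisfiable

Unit clause (!fog) forces fog = false.
Unit clause (!rain) forces rain = false.
Unit clause (!green) forces green = false.
All clauses hold; north, mid can take either value.
A satisfying assignment: rain ↦ false, fog ↦ false, green ↦ false, north ↦ true, mid ↦ false.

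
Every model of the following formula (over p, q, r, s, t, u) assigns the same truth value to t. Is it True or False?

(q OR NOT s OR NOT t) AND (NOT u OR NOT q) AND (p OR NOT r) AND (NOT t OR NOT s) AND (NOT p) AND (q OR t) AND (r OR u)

Suppose t = false.
From the singleton clause (NOT p), p = false.
From the singleton clause (NOT r), r = false.
From the singleton clause (q), q = true.
From the singleton clause (NOT u), u = false.
But (u) is also a unit clause — contradiction.
So every satisfying assignment has t = True.

True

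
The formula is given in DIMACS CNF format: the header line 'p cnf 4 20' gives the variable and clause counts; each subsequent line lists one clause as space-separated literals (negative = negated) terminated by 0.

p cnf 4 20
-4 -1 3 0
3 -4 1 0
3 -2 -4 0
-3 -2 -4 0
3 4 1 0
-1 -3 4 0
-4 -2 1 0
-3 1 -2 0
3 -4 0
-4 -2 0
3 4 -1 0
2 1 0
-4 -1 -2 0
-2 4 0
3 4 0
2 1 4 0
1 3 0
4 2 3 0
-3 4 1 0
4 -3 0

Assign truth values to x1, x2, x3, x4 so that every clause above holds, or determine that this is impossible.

Suppose x3 = True.
(x4) alone gives x4 = True.
(¬x2) alone gives x2 = False.
(x1) alone gives x1 = True.
Every clause now holds.

x1 ↦ True, x2 ↦ False, x3 ↦ True, x4 ↦ True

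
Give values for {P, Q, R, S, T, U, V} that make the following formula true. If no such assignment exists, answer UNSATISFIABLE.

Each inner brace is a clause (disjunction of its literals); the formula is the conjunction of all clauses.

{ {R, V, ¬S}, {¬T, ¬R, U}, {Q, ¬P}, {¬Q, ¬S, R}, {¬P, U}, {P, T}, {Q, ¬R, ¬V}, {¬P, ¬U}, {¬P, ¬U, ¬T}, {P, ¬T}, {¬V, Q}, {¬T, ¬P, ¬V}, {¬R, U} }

UNSATISFIABLE

Suppose Q = True.
Suppose S = False.
Suppose P = False.
Unit clause (T) forces T = True.
But (¬T) is also a unit clause — contradiction.
That branch fails; take P = True instead.
Unit clause (U) forces U = True.
But (¬U) is also a unit clause — contradiction.
Both values of P lead to a conflict.
That branch fails; take S = True instead.
Unit clause (R) forces R = True.
Unit clause (U) forces U = True.
Unit clause (¬P) forces P = False.
Unit clause (T) forces T = True.
But (¬T) is also a unit clause — contradiction.
Both values of S lead to a conflict.
That branch fails; take Q = False instead.
Unit clause (¬P) forces P = False.
Unit clause (T) forces T = True.
But (¬T) is also a unit clause — contradiction.
Both values of Q lead to a conflict.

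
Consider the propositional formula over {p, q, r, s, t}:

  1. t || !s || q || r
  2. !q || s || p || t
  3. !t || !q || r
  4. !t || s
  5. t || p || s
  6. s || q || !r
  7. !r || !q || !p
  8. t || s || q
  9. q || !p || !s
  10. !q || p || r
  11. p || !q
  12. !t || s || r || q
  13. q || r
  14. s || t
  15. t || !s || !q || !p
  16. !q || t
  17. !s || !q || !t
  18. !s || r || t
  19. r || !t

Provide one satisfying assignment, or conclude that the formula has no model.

p ↦ false,  q ↦ false,  r ↦ true,  s ↦ true,  t ↦ false

Suppose t = false.
(s) alone gives s = true.
(!q) alone gives q = false.
(r) alone gives r = true.
(!p) alone gives p = false.
Every clause now holds.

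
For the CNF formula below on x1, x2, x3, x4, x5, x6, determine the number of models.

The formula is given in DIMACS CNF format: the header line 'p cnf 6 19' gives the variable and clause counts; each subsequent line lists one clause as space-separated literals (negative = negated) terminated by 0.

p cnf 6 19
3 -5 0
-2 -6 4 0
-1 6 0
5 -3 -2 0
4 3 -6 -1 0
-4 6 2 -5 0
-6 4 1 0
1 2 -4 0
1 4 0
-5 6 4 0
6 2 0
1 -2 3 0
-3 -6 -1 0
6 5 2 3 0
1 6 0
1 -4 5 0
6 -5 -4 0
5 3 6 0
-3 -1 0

3

There are 2^6 = 64 truth assignments over (x1, x2, x3, x4, x5, x6).
Split on x1. With x1 = True, the clauses containing x1 are satisfied and ¬x1 drops from the rest; 2 of the 2^5 = 32 assignments to the other variables satisfy what remains.
With x1 = False, by the same count on the reduced clause set, 1 assignment works.
(One model: x1=F, x2=T, x3=T, x4=T, x5=T, x6=T.)
Total: 2 + 1 = 3.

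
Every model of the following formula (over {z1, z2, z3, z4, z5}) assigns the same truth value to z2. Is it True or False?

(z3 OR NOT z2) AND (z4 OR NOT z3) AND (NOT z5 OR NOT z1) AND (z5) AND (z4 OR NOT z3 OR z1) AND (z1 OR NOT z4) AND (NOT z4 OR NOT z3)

Suppose z2 = true.
The clause (z3) is unit, so z3 = true.
The clause (z4) is unit, so z4 = true.
Now (NOT z4) is unsatisfied and unit — conflict.
So every satisfying assignment has z2 = False.

False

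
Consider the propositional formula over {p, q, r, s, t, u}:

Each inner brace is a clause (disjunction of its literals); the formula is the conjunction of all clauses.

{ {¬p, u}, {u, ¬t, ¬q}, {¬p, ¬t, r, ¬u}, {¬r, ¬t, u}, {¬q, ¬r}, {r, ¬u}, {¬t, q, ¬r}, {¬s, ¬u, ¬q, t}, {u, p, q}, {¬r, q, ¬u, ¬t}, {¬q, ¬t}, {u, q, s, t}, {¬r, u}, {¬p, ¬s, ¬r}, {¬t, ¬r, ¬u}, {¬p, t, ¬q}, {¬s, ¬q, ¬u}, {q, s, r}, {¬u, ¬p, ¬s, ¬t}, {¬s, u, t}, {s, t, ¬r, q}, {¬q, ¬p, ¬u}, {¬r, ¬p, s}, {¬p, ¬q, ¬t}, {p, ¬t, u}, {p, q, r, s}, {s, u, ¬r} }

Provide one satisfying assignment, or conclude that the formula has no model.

Case p = False:
Case q = True:
(¬r) alone gives r = False.
(¬u) alone gives u = False.
(¬t) alone gives t = False.
(¬s) alone gives s = False.
This assignment satisfies each clause.

p ↦ False,  q ↦ True,  r ↦ False,  s ↦ False,  t ↦ False,  u ↦ False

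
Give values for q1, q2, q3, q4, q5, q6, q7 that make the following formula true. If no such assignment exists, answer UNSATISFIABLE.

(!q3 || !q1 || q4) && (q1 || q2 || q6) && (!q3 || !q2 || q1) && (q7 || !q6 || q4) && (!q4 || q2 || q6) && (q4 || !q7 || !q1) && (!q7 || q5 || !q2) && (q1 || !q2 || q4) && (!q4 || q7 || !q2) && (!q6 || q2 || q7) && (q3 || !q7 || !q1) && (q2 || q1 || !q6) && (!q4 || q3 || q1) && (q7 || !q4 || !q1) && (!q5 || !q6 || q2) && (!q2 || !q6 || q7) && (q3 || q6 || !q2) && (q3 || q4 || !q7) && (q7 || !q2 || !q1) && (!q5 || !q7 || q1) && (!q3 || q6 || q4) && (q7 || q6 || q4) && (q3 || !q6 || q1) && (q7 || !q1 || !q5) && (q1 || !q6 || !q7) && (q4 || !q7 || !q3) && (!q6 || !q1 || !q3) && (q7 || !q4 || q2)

Try q3 = true.
Try q1 = true.
From the singleton clause (q4), q4 = true.
From the singleton clause (q7), q7 = true.
From the singleton clause (!q6), q6 = false.
From the singleton clause (q2), q2 = true.
From the singleton clause (q5), q5 = true.
Every clause now holds.

q1 ↦ true,  q2 ↦ true,  q3 ↦ true,  q4 ↦ true,  q5 ↦ true,  q6 ↦ false,  q7 ↦ true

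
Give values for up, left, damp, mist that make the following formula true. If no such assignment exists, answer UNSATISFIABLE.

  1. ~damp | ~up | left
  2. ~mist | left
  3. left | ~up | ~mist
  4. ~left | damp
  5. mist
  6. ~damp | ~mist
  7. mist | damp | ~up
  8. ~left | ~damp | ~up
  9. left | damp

UNSATISFIABLE

From the singleton clause (mist), mist = 1.
From the singleton clause (left), left = 1.
From the singleton clause (damp), damp = 1.
Now (~damp) is unsatisfied and unit — conflict.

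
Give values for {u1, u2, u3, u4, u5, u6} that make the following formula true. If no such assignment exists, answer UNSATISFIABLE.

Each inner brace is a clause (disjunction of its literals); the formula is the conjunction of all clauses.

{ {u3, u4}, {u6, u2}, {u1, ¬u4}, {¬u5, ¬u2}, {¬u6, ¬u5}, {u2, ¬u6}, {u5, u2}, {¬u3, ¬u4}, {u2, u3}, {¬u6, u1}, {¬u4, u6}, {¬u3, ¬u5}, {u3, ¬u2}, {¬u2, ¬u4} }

u1 ↦ True,  u2 ↦ True,  u3 ↦ True,  u4 ↦ False,  u5 ↦ False,  u6 ↦ False

Suppose u3 = True.
From the singleton clause (¬u4), u4 = False.
From the singleton clause (¬u5), u5 = False.
From the singleton clause (u2), u2 = True.
Suppose u6 = False.
No clause remains; u1 is free.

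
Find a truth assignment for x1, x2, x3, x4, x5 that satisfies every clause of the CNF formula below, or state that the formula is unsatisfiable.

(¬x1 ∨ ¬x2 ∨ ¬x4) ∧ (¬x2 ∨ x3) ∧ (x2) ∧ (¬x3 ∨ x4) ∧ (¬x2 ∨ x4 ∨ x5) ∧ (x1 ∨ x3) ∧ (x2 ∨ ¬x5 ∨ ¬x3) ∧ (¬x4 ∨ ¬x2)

Unit clause (x2) forces x2 = True.
Unit clause (x3) forces x3 = True.
Unit clause (x4) forces x4 = True.
But (¬x4) is also a unit clause — contradiction.

UNSATISFIABLE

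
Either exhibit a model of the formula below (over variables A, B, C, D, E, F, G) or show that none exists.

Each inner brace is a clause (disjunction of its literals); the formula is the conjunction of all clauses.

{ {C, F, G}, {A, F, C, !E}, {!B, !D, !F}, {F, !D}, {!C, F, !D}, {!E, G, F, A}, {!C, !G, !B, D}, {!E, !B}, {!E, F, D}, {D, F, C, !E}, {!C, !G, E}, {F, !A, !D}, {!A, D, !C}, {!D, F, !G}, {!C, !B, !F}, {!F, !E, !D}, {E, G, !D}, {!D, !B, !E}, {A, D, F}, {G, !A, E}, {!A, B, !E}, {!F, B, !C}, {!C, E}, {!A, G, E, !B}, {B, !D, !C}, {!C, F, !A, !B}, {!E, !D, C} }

Try F = true.
Try B = true.
Unit clause (!D) forces D = false.
Unit clause (!E) forces E = false.
Unit clause (!C) forces C = false.
Try G = true.
No clause remains; A is free.

A=true,  B=true,  C=false,  D=false,  E=false,  F=true,  G=true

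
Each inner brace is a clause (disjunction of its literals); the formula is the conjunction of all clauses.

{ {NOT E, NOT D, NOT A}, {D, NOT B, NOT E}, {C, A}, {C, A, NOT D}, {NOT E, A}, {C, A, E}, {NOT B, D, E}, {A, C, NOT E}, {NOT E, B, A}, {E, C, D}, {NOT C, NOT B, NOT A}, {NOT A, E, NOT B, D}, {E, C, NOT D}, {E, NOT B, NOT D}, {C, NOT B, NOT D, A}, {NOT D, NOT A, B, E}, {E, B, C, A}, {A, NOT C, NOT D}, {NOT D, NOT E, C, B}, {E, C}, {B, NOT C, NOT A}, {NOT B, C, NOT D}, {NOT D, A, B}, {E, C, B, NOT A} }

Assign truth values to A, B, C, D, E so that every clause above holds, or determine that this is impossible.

A: true; B: false; C: false; D: false; E: true

Try C = false.
(A) alone gives A = true.
(E) alone gives E = true.
(NOT D) alone gives D = false.
(NOT B) alone gives B = false.
This assignment satisfies each clause.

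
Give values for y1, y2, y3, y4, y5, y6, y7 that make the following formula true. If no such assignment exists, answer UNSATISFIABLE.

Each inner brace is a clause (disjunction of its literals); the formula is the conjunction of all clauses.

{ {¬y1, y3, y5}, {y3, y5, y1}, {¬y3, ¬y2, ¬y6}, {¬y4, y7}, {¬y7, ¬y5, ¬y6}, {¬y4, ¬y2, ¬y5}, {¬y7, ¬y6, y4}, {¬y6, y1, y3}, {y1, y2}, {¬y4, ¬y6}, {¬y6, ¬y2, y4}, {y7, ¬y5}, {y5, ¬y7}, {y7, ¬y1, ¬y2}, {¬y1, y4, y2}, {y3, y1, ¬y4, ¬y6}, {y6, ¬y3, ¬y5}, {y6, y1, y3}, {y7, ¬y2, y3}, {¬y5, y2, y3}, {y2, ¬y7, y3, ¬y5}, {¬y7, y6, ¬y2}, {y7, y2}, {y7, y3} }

Case y4 = False:
Case y7 = False:
Unit clause (¬y5) forces y5 = False.
Unit clause (y2) forces y2 = True.
Unit clause (¬y6) forces y6 = False.
Unit clause (¬y1) forces y1 = False.
Unit clause (y3) forces y3 = True.
Every clause now holds.

y1: False,  y2: True,  y3: True,  y4: False,  y5: False,  y6: False,  y7: False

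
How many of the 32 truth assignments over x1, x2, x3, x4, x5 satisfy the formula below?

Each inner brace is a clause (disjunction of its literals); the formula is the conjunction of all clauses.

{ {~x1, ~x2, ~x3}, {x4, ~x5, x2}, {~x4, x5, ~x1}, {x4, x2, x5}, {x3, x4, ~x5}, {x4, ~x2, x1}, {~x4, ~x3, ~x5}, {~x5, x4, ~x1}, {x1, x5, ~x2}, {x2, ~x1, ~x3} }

7

There are 2^5 = 32 truth assignments over (x1, x2, x3, x4, x5).
Split on x2. With x2 = 1, the clauses containing x2 are satisfied and ~x2 drops from the rest; 3 of the 2^4 = 16 assignments to the other variables satisfy what remains.
With x2 = 0, by the same count on the reduced clause set, 4 assignments work.
Total: 3 + 4 = 7.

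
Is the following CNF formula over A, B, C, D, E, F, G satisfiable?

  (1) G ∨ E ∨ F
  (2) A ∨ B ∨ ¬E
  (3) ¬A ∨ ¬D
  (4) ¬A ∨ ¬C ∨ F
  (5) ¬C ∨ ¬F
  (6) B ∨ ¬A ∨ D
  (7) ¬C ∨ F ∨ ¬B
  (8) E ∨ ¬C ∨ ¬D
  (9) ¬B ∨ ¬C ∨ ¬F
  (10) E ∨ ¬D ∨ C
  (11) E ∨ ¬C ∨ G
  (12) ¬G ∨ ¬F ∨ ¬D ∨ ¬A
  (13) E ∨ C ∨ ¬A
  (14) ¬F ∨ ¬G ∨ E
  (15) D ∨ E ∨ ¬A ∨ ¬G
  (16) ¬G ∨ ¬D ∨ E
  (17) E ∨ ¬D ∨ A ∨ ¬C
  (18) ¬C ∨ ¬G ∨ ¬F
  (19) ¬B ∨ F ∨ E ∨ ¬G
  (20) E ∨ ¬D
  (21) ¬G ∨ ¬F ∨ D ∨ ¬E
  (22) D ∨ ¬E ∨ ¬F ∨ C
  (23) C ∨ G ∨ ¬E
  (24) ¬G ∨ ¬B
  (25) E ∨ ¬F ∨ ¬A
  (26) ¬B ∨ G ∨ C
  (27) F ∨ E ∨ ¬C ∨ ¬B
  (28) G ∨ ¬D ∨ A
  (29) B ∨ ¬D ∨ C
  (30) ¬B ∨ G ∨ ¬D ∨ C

Case A = False:
Case B = False:
The clause (¬E) is unit, so E = False.
The clause (¬D) is unit, so D = False.
Case G = True:
The clause (¬F) is unit, so F = False.
All clauses hold; C can take either value.
A satisfying assignment: A: False, B: False, C: False, D: False, E: False, F: False, G: True.

Yes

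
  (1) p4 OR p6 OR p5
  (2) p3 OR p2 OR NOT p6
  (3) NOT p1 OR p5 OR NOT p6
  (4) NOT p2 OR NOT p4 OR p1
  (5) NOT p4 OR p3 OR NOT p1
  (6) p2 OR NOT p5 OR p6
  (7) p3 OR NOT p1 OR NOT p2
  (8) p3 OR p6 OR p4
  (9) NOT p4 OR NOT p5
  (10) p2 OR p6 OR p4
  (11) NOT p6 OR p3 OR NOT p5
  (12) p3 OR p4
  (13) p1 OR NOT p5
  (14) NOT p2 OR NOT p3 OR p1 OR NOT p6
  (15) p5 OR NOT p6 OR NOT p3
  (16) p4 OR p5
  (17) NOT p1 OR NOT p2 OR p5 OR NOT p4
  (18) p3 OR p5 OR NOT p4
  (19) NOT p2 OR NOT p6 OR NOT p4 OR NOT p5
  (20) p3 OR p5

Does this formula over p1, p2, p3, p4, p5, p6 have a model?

Case p4 = false:
The clause (p3) is unit, so p3 = true.
The clause (p5) is unit, so p5 = true.
The clause (p1) is unit, so p1 = true.
Case p2 = false:
The clause (p6) is unit, so p6 = true.
This assignment satisfies each clause.
A satisfying assignment: p1=true, p2=false, p3=true, p4=false, p5=true, p6=true.

Yes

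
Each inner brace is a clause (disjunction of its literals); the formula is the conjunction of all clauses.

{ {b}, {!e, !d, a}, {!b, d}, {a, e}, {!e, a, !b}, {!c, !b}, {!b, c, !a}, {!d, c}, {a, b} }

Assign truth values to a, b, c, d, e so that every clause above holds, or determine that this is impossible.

From the singleton clause (b), b = true.
From the singleton clause (d), d = true.
From the singleton clause (!c), c = false.
But (c) is also a unit clause — contradiction.

UNSATISFIABLE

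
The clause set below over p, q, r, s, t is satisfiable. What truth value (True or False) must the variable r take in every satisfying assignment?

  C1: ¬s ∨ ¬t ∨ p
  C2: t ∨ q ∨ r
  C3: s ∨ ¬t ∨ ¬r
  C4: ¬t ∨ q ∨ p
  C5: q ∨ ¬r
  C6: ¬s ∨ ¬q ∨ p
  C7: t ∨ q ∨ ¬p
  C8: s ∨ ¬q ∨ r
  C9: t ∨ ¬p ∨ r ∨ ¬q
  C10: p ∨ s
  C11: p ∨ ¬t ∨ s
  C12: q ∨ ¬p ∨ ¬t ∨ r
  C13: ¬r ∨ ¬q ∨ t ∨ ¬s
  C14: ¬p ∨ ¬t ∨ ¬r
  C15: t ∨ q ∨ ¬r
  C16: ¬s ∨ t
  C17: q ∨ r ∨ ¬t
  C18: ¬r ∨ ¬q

Suppose r = True.
The clause (q) is unit, so q = True.
Now (¬q) is unsatisfied and unit — conflict.
So every satisfying assignment has r = False.

False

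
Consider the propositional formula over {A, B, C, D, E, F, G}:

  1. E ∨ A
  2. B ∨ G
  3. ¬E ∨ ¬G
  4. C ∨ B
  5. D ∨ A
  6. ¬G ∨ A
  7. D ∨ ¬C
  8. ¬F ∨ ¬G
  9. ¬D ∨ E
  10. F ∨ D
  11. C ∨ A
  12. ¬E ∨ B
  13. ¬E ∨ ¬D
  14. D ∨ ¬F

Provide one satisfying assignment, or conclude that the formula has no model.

Case E = True:
Unit clause (¬G) forces G = False.
Unit clause (B) forces B = True.
Unit clause (¬D) forces D = False.
Unit clause (A) forces A = True.
Unit clause (¬C) forces C = False.
Unit clause (F) forces F = True.
That conflicts with the unit clause (¬F).
So E must be the other value — set E = False.
Unit clause (A) forces A = True.
Unit clause (¬D) forces D = False.
Unit clause (¬C) forces C = False.
Unit clause (B) forces B = True.
Unit clause (F) forces F = True.
That conflicts with the unit clause (¬F).
Either choice for E ends in contradiction.

UNSATISFIABLE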